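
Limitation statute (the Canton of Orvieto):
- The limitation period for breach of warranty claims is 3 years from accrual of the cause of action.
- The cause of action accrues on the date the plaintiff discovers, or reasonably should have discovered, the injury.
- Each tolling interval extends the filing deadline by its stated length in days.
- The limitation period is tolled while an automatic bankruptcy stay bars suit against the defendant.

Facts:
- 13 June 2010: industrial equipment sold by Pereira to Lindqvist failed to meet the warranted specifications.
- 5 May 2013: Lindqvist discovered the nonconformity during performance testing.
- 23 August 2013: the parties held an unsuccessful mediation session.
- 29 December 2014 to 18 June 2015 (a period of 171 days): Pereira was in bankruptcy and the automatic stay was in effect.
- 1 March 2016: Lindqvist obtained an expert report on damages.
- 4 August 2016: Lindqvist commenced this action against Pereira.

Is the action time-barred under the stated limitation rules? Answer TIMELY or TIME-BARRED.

TIMELY

Accrual is tied to discovery, so the period began on 5 May 2013 rather than on 13 June 2010 when the act occurred.
3 years from 5 May 2013 is 5 May 2016.
Because the automatic bankruptcy stay ran from 29 December 2014 to 18 June 2015, the deadline is extended by 171 days to 23 October 2016.
Nothing else in the chronology tolls or restarts the period.
The 4 August 2016 filing precedes the 23 October 2016 deadline; the claim is timely.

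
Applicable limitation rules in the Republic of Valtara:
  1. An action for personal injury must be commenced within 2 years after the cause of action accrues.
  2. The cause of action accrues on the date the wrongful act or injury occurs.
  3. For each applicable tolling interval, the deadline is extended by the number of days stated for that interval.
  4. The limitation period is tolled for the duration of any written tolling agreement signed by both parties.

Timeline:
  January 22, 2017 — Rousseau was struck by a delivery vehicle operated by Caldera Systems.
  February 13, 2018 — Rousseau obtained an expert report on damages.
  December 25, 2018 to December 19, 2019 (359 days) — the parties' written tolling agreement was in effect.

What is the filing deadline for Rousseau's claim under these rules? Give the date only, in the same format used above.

The cause of action accrued on January 22, 2017, the date of the act.
2 years from January 22, 2017 is January 22, 2019.
Because the written tolling agreement ran from December 25, 2018 to December 19, 2019, the deadline is extended by 359 days to January 16, 2020.
The other events in the timeline have no effect on the limitation period under the stated rules.

January 16, 2020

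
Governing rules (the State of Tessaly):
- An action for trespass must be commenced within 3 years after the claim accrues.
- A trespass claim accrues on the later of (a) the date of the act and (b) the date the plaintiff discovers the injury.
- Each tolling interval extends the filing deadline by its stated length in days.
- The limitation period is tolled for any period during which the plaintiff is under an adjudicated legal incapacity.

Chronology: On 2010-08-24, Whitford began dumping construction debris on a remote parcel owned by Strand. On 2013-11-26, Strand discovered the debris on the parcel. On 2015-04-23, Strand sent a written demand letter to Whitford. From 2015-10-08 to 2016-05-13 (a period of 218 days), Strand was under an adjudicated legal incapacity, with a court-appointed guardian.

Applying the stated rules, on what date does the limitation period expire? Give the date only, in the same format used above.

2017-07-02

Because discovery on 2013-11-26 post-dates the 2010-08-24 act, accrual under the later-of rule falls on 2013-11-26.
Adding the 3 years base period to 2013-11-26 gives a deadline of 2016-11-26, before any tolling.
Because the plaintiff's legal incapacity ran from 2015-10-08 to 2016-05-13, the deadline is extended by 218 days to 2017-07-02.
The other events in the timeline have no effect on the limitation period under the stated rules.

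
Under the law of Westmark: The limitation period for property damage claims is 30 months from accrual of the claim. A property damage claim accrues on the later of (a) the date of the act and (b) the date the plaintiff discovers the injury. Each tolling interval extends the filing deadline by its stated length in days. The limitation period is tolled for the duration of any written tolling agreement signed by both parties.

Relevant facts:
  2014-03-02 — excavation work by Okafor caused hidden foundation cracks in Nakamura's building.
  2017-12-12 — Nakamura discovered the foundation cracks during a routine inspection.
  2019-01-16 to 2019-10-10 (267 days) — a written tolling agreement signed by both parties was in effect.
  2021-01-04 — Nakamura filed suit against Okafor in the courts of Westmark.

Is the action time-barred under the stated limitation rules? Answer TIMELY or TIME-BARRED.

TIMELY

The claim accrued on 2017-12-12 — the later of the 2014-03-02 act and the 2017-12-12 discovery.
30 months from 2017-12-12 is 2020-06-12.
The period was tolled for 267 days by the written tolling agreement (2019-01-16 to 2019-10-10), pushing the deadline to 2021-03-06.
The 2021-01-04 filing precedes the 2021-03-06 deadline; the claim is timely.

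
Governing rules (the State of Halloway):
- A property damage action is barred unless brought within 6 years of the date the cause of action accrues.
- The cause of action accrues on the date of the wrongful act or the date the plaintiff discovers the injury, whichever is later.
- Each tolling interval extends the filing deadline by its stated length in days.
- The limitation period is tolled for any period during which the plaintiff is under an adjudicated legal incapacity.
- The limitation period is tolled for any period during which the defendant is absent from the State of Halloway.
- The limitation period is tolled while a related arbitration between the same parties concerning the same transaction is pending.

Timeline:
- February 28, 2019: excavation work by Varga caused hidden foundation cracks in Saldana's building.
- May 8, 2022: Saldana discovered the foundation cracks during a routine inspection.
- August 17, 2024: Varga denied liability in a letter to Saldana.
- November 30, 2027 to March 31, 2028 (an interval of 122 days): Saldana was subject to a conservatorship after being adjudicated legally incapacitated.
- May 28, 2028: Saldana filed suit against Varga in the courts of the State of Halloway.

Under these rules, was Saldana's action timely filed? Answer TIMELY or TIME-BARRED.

TIMELY

The claim accrued on May 8, 2022 — the later of the February 28, 2019 act and the May 8, 2022 discovery.
The untolled deadline — 6 years after May 8, 2022 — is May 8, 2028.
The period was tolled for 122 days by the plaintiff's legal incapacity (November 30, 2027 to March 31, 2028), pushing the deadline to September 7, 2028.
Nothing else in the chronology tolls or restarts the period.
The May 28, 2028 filing precedes the September 7, 2028 deadline; the claim is timely.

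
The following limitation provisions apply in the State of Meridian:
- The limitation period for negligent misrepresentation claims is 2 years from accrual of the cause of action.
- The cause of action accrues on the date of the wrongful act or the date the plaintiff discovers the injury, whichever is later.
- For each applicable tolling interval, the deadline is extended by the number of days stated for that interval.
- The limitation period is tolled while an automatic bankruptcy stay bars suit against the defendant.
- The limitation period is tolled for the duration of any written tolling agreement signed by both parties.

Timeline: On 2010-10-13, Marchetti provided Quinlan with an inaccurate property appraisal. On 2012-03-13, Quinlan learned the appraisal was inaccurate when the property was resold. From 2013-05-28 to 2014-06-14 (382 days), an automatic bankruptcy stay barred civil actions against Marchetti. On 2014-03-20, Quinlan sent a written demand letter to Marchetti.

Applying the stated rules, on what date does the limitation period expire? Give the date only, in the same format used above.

2015-03-30

The claim accrued on 2012-03-13 — the later of the 2010-10-13 act and the 2012-03-13 discovery.
Adding the 2 years base period to 2012-03-13 gives a deadline of 2014-03-13, before any tolling.
The period was tolled for 382 days by the automatic bankruptcy stay (2013-05-28 to 2014-06-14), pushing the deadline to 2015-03-30.
The other events in the timeline have no effect on the limitation period under the stated rules.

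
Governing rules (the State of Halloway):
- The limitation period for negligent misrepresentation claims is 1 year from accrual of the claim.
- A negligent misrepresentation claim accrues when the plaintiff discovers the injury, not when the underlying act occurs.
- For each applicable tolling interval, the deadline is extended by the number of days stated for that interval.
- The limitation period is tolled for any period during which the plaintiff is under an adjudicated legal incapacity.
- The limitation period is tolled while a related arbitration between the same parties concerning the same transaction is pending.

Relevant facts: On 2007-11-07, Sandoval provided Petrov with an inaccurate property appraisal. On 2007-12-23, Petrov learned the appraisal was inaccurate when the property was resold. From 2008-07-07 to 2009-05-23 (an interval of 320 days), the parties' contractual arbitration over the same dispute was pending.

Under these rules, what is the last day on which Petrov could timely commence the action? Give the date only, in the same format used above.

2009-11-08

Under the discovery rule, the claim accrued on 2007-12-23, when Petrov discovered the injury — not on the 2007-11-07 date of the underlying act.
The untolled deadline — 1 year after 2007-12-23 — is 2008-12-23.
The pending related arbitration from 2008-07-07 to 2009-05-23 tolled the period for 320 days, extending the deadline to 2009-11-08.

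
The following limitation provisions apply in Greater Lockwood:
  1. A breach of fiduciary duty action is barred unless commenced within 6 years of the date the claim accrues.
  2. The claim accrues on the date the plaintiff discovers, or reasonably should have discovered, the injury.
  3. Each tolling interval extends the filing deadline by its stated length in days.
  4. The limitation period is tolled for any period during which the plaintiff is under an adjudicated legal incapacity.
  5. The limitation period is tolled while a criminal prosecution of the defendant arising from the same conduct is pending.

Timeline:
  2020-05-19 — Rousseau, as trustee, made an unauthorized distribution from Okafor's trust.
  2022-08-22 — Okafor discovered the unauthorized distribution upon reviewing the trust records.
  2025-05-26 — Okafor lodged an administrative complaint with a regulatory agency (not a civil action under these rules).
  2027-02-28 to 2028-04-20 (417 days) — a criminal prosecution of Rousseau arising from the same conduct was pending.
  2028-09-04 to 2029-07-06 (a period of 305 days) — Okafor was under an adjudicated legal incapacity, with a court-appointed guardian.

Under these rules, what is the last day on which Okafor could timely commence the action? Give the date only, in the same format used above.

Under the discovery rule, the claim accrued on 2022-08-22, when Okafor discovered the injury — not on the 2020-05-19 date of the underlying act.
Adding the 6 years base period to 2022-08-22 gives a deadline of 2028-08-22, before any tolling.
Because the pending criminal prosecution ran from 2027-02-28 to 2028-04-20, the deadline is extended by 417 days to 2029-10-13.
Because the plaintiff's legal incapacity ran from 2028-09-04 to 2029-07-06, the deadline is extended by 305 days to 2030-08-14.
None of the other events listed affects the running of the period under the stated rules.

2030-08-14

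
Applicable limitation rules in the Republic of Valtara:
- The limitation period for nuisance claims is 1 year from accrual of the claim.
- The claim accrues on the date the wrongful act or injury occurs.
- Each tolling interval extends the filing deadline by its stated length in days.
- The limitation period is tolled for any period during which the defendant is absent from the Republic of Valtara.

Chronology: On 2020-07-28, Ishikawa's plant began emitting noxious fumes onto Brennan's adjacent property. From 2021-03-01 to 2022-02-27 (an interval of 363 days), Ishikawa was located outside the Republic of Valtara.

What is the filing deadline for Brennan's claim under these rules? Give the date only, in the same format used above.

The limitation period began to run on 2020-07-28.
1 year from 2020-07-28 is 2021-07-28.
The period was tolled for 363 days by the defendant's absence from the jurisdiction (2021-03-01 to 2022-02-27), pushing the deadline to 2022-07-26.

2022-07-26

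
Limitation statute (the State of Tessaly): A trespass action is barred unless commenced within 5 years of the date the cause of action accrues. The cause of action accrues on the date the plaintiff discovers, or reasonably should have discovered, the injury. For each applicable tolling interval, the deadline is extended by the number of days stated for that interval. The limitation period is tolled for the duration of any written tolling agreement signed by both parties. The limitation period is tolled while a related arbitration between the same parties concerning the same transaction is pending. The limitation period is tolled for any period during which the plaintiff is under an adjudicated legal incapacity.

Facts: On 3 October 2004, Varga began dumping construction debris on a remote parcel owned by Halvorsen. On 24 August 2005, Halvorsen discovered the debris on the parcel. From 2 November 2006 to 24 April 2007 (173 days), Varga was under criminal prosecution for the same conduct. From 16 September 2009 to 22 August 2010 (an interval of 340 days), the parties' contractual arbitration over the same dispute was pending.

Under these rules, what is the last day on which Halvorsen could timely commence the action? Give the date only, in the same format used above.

30 July 2011

Accrual is tied to discovery, so the period began on 24 August 2005 rather than on 3 October 2004 when the act occurred.
5 years from 24 August 2005 is 24 August 2010.
The pending related arbitration from 16 September 2009 to 22 August 2010 tolled the period for 340 days, extending the deadline to 30 July 2011.
Although a criminal prosecution ran from 2 November 2006 to 24 April 2007, the stated rules do not make that a tolling event, so it is disregarded.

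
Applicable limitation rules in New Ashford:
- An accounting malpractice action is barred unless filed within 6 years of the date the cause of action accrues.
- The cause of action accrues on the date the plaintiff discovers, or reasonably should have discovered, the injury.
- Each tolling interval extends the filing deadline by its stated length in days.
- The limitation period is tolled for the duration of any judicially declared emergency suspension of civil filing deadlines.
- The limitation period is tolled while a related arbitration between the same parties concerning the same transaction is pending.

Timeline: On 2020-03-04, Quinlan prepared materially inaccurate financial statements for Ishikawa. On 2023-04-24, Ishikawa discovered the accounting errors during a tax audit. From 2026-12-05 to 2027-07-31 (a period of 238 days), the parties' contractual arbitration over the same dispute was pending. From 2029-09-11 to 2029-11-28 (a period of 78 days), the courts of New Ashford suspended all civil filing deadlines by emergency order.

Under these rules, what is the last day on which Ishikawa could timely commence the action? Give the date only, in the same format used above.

Under the discovery rule, the claim accrued on 2023-04-24, when Ishikawa discovered the injury — not on the 2020-03-04 date of the underlying act.
Adding the 6 years base period to 2023-04-24 gives a deadline of 2029-04-24, before any tolling.
Because the pending related arbitration ran from 2026-12-05 to 2027-07-31, the deadline is extended by 238 days to 2029-12-18.
Because the emergency suspension of filing deadlines ran from 2029-09-11 to 2029-11-28, the deadline is extended by 78 days to 2030-03-06.

2030-03-06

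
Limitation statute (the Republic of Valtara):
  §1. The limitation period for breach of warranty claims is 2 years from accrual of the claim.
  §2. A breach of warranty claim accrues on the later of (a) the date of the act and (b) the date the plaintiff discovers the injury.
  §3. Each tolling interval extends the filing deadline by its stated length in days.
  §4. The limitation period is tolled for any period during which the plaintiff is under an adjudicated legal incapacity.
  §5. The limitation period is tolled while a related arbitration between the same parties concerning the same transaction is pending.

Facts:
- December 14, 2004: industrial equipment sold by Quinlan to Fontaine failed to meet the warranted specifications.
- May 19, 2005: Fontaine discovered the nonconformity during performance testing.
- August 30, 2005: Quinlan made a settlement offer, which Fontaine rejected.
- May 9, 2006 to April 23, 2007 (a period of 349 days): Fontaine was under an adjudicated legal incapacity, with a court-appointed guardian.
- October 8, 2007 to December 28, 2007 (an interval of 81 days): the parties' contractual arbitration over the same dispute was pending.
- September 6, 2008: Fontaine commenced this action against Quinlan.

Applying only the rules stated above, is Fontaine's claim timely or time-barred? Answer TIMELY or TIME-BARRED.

Taking the later of the act (December 14, 2004) and discovery (May 19, 2005), the claim accrued on May 19, 2005.
Adding the 2 years base period to May 19, 2005 gives a deadline of May 19, 2007, before any tolling.
The plaintiff's legal incapacity from May 9, 2006 to April 23, 2007 tolled the period for 349 days, extending the deadline to May 2, 2008.
The period was tolled for 81 days by the pending related arbitration (October 8, 2007 to December 28, 2007), pushing the deadline to July 22, 2008.
None of the other events listed affects the running of the period under the stated rules.
Filing on September 6, 2008 missed the July 22, 2008 deadline — the action is time-barred.

TIME-BARRED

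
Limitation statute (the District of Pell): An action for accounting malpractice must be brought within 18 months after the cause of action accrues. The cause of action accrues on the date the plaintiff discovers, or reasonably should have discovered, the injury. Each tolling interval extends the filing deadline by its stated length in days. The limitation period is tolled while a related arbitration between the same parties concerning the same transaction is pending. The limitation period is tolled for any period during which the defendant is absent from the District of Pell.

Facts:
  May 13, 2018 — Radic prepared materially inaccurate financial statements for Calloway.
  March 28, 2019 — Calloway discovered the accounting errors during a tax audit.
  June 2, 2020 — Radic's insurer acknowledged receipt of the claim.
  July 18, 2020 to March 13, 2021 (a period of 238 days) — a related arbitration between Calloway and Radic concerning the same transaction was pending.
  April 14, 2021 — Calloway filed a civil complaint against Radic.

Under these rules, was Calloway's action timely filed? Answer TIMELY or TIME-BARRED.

TIMELY

The claim did not accrue until Calloway discovered the injury on March 28, 2019; the May 13, 2018 act date does not start the clock under the stated rule.
18 months from March 28, 2019 is September 28, 2020.
The pending related arbitration from July 18, 2020 to March 13, 2021 tolled the period for 238 days, extending the deadline to May 24, 2021.
None of the other events listed affects the running of the period under the stated rules.
Filing on April 14, 2021 beat the May 24, 2021 deadline — the action is timely.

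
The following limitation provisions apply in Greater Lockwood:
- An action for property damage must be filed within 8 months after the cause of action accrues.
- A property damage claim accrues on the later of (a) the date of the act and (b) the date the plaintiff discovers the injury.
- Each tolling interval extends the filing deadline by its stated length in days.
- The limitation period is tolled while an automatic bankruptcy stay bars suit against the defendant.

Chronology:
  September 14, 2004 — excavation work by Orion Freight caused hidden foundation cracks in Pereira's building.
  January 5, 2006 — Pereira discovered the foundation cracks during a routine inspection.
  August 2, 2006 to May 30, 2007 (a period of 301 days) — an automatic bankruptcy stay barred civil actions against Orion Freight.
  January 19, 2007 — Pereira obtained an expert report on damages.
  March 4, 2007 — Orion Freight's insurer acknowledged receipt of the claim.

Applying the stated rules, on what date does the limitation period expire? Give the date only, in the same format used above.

The claim accrued on January 5, 2006 — the later of the September 14, 2004 act and the January 5, 2006 discovery.
Adding the 8 months base period to January 5, 2006 gives a deadline of September 5, 2006, before any tolling.
The period was tolled for 301 days by the automatic bankruptcy stay (August 2, 2006 to May 30, 2007), pushing the deadline to July 3, 2007.
The other events in the timeline have no effect on the limitation period under the stated rules.

July 3, 2007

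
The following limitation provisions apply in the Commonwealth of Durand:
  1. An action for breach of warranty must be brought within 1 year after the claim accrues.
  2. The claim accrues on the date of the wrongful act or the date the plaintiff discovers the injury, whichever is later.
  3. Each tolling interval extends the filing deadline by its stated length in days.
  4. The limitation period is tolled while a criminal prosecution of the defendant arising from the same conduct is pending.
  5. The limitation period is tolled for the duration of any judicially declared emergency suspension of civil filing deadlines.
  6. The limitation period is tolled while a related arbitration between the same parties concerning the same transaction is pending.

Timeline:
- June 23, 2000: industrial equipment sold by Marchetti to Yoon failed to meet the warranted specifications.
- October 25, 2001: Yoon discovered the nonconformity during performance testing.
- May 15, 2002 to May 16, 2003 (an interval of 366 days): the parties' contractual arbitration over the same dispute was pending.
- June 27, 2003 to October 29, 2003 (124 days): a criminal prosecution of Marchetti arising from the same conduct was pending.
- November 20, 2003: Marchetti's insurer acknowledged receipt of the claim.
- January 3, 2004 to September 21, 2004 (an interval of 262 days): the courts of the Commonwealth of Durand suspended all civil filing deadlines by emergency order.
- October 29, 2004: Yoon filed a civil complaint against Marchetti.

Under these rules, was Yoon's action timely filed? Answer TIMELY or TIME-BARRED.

The claim accrued on October 25, 2001 — the later of the June 23, 2000 act and the October 25, 2001 discovery.
1 year from October 25, 2001 is October 25, 2002.
The period was tolled for 366 days by the pending related arbitration (May 15, 2002 to May 16, 2003), pushing the deadline to October 26, 2003.
The pending criminal prosecution from June 27, 2003 to October 29, 2003 tolled the period for 124 days, extending the deadline to February 27, 2004.
The emergency suspension of filing deadlines from January 3, 2004 to September 21, 2004 tolled the period for 262 days, extending the deadline to November 15, 2004.
Nothing else in the chronology tolls or restarts the period.
Filing on October 29, 2004 beat the November 15, 2004 deadline — the action is timely.

TIMELY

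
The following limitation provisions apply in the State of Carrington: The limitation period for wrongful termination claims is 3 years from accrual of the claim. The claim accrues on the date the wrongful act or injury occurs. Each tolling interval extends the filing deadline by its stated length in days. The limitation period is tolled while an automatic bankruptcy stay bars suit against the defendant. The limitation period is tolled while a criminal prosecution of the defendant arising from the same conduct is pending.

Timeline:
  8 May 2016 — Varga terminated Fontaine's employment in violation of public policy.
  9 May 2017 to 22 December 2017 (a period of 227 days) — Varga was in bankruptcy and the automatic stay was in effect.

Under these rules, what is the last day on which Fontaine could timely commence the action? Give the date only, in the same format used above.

21 December 2019

The limitation period began to run on 8 May 2016.
3 years from 8 May 2016 is 8 May 2019.
The period was tolled for 227 days by the automatic bankruptcy stay (9 May 2017 to 22 December 2017), pushing the deadline to 21 December 2019.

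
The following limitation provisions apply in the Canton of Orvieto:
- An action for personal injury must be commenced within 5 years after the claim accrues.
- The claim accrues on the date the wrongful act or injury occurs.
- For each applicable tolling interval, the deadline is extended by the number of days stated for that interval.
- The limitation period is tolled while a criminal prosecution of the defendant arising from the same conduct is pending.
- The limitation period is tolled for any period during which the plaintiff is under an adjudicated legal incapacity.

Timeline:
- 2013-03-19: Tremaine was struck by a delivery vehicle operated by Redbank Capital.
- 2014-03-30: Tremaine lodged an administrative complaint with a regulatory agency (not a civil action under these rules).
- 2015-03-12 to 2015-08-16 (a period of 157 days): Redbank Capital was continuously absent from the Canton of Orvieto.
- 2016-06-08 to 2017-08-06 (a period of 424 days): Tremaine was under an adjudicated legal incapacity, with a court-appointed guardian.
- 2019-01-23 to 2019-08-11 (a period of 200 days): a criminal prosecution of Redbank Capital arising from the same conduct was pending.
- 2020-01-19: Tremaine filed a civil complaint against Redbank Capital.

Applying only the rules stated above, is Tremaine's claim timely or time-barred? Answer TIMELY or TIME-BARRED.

The limitation period began to run on 2013-03-19.
Adding the 5 years base period to 2013-03-19 gives a deadline of 2018-03-19, before any tolling.
The period was tolled for 424 days by the plaintiff's legal incapacity (2016-06-08 to 2017-08-06), pushing the deadline to 2019-05-17.
The pending criminal prosecution from 2019-01-23 to 2019-08-11 tolled the period for 200 days, extending the deadline to 2019-12-03.
Although the defendant's absence ran from 2015-03-12 to 2015-08-16, the stated rules do not make that a tolling event, so it is disregarded.
The other events in the timeline have no effect on the limitation period under the stated rules.
Filing on 2020-01-19 missed the 2019-12-03 deadline — the action is time-barred.

TIME-BARRED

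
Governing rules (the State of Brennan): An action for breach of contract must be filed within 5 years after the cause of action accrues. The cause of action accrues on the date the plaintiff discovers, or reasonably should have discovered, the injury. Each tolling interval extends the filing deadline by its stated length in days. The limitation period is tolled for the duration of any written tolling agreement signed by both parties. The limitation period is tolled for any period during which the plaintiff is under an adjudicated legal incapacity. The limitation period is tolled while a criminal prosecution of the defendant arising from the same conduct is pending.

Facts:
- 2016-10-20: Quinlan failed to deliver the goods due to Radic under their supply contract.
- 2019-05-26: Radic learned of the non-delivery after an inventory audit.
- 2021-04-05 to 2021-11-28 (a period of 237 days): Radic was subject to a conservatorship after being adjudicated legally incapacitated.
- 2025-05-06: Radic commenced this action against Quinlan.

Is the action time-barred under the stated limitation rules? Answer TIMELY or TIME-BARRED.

The claim did not accrue until Radic discovered the injury on 2019-05-26; the 2016-10-20 act date does not start the clock under the stated rule.
Adding the 5 years base period to 2019-05-26 gives a deadline of 2024-05-26, before any tolling.
The plaintiff's legal incapacity from 2021-04-05 to 2021-11-28 tolled the period for 237 days, extending the deadline to 2025-01-18.
Radic filed on 2025-05-06, after the 2025-01-18 deadline, so the action is time-barred.

TIME-BARRED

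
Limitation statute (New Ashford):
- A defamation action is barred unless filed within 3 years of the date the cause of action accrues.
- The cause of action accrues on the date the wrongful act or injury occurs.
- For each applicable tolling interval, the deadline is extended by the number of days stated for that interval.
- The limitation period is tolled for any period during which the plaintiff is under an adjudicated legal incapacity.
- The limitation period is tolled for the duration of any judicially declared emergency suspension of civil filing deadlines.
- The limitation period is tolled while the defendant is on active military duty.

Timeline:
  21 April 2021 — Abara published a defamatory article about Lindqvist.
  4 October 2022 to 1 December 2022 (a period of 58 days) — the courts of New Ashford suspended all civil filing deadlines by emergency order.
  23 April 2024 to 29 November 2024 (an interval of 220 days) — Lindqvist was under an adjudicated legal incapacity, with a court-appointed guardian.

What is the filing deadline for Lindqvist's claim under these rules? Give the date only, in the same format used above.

The claim accrued on 21 April 2021, when the wrongful act occurred.
3 years from 21 April 2021 is 21 April 2024.
The emergency suspension of filing deadlines from 4 October 2022 to 1 December 2022 tolled the period for 58 days, extending the deadline to 18 June 2024.
Because the plaintiff's legal incapacity ran from 23 April 2024 to 29 November 2024, the deadline is extended by 220 days to 24 January 2025.

24 January 2025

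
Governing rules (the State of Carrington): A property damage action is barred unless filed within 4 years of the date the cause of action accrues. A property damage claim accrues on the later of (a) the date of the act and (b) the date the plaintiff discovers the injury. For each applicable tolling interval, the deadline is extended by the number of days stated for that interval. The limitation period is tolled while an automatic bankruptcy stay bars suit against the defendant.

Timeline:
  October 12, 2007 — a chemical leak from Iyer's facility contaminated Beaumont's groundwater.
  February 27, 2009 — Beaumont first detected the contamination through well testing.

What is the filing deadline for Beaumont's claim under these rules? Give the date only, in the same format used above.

February 27, 2013

The claim accrued on February 27, 2009 — the later of the October 12, 2007 act and the February 27, 2009 discovery.
4 years from February 27, 2009 is February 27, 2013.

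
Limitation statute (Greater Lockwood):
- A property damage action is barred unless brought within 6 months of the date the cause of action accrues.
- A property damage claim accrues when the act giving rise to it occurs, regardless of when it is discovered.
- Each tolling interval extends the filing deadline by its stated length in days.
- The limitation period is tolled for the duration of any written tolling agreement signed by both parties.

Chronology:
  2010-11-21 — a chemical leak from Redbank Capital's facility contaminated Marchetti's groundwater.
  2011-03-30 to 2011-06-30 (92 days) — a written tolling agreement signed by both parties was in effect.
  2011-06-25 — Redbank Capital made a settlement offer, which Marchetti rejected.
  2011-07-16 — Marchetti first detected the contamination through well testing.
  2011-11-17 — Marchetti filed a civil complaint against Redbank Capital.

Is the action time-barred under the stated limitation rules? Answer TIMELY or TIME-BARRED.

TIME-BARRED

Accrual is governed by the date of the act, so the period began to run on 2010-11-21; the later discovery on 2011-07-16 is irrelevant under the stated rule.
The untolled deadline — 6 months after 2010-11-21 — is 2011-05-21.
Because the written tolling agreement ran from 2011-03-30 to 2011-06-30, the deadline is extended by 92 days to 2011-08-21.
The other events in the timeline have no effect on the limitation period under the stated rules.
Filing on 2011-11-17 missed the 2011-08-21 deadline — the action is time-barred.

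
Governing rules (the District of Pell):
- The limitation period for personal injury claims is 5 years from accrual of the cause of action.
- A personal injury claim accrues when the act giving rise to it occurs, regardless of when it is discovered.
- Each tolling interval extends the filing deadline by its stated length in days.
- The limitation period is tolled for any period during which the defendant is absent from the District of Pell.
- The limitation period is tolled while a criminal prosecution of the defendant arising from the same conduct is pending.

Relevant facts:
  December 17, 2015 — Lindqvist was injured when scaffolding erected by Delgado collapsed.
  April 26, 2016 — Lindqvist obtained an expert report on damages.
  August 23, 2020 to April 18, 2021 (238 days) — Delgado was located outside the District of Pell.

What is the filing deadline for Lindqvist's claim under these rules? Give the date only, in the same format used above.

August 12, 2021

The limitation period began to run on December 17, 2015.
The untolled deadline — 5 years after December 17, 2015 — is December 17, 2020.
The period was tolled for 238 days by the defendant's absence from the jurisdiction (August 23, 2020 to April 18, 2021), pushing the deadline to August 12, 2021.
The other events in the timeline have no effect on the limitation period under the stated rules.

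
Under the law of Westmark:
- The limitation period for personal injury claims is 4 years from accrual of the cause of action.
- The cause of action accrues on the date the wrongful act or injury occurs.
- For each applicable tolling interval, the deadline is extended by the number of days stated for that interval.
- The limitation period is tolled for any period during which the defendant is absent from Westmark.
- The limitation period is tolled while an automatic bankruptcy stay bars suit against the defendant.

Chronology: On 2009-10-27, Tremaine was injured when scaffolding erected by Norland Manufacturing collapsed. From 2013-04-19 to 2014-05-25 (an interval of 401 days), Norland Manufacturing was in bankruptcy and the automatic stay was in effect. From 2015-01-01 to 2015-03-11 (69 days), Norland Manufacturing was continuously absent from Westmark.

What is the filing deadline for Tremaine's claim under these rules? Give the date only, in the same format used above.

The limitation period began to run on 2009-10-27.
The untolled deadline — 4 years after 2009-10-27 — is 2013-10-27.
The period was tolled for 401 days by the automatic bankruptcy stay (2013-04-19 to 2014-05-25), pushing the deadline to 2014-12-02.
By the time the defendant's absence from the jurisdiction began on 2015-01-01, the limitation period had already expired on 2014-12-02; that interval cannot revive it.

2014-12-02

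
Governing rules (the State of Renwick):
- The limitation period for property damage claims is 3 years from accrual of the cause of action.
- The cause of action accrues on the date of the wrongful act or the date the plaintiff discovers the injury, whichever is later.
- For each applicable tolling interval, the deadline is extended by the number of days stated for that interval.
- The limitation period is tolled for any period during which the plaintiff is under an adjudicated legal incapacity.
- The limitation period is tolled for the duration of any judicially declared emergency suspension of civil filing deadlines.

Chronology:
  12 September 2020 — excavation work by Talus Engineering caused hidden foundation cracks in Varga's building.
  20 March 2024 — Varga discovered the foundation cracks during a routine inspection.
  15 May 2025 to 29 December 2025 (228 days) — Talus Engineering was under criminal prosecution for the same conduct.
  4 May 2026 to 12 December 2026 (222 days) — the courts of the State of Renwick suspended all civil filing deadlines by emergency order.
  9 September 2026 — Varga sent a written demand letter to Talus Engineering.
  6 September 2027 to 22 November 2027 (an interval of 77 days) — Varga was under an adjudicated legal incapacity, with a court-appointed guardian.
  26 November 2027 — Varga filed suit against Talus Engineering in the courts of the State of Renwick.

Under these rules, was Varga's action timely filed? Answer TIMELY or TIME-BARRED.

TIMELY

The claim accrued on 20 March 2024 — the later of the 12 September 2020 act and the 20 March 2024 discovery.
The untolled deadline — 3 years after 20 March 2024 — is 20 March 2027.
Because the emergency suspension of filing deadlines ran from 4 May 2026 to 12 December 2026, the deadline is extended by 222 days to 28 October 2027.
The plaintiff's legal incapacity from 6 September 2027 to 22 November 2027 tolled the period for 77 days, extending the deadline to 13 January 2028.
The pending criminal prosecution from 15 May 2025 to 29 December 2025 does not toll the period, because no stated rule makes a criminal prosecution a tolling event.
The other events in the timeline have no effect on the limitation period under the stated rules.
The 26 November 2027 filing precedes the 13 January 2028 deadline; the claim is timely.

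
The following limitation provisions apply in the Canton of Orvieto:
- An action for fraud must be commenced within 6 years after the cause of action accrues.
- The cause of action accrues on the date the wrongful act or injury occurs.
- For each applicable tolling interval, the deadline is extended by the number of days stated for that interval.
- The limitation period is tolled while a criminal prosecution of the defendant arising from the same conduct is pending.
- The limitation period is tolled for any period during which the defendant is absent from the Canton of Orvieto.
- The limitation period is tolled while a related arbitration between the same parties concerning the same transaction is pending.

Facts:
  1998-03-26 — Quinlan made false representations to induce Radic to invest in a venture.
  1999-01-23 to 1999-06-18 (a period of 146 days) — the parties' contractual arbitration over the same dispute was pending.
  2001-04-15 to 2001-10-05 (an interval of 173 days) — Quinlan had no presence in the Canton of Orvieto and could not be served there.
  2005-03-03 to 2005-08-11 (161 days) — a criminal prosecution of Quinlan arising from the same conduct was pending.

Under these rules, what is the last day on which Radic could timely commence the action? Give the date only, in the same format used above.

The limitation period began to run on 1998-03-26.
The untolled deadline — 6 years after 1998-03-26 — is 2004-03-26.
Because the pending related arbitration ran from 1999-01-23 to 1999-06-18, the deadline is extended by 146 days to 2004-08-19.
Because the defendant's absence from the jurisdiction ran from 2001-04-15 to 2001-10-05, the deadline is extended by 173 days to 2005-02-08.
The pending criminal prosecution from 2005-03-03 to 2005-08-11 began after the period had already run on 2005-02-08, so it has no tolling effect.

2005-02-08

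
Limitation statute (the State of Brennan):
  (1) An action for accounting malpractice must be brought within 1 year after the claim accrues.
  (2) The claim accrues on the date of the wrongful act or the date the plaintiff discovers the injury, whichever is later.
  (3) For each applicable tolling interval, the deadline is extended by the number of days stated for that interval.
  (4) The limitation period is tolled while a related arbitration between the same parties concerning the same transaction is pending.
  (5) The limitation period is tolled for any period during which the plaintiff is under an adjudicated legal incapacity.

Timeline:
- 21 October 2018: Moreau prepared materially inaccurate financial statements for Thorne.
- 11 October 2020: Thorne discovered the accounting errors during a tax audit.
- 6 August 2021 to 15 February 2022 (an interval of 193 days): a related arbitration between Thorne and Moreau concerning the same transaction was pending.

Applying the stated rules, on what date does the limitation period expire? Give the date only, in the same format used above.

Because discovery on 11 October 2020 post-dates the 21 October 2018 act, accrual under the later-of rule falls on 11 October 2020.
Adding the 1 year base period to 11 October 2020 gives a deadline of 11 October 2021, before any tolling.
The period was tolled for 193 days by the pending related arbitration (6 August 2021 to 15 February 2022), pushing the deadline to 22 April 2022.

22 April 2022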